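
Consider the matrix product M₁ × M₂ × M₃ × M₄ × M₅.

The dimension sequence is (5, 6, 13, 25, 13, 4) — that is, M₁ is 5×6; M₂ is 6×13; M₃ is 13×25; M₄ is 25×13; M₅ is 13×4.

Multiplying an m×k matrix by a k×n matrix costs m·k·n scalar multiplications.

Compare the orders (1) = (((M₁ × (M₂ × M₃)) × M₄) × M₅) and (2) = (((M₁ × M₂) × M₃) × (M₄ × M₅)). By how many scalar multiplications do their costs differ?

770

Order (1) = (((M₁ × (M₂ × M₃)) × M₄) × M₅): (M₂ × M₃): 6×13 by 13×25 → 6×25, cost 6·13·25 = 1950; (M₁ × (M₂ × M₃)): 5×6 by 6×25 → 5×25, cost 5·6·25 = 750; cumulative 2700; ((M₁ × (M₂ × M₃)) × M₄): 5×25 by 25×13 → 5×13, cost 5·25·13 = 1625; cumulative 4325; (((M₁ × (M₂ × M₃)) × M₄) × M₅): 5×13 by 13×4 → 5×4, cost 5·13·4 = 260; cumulative 4585. Total 4585.
Order (2) = (((M₁ × M₂) × M₃) × (M₄ × M₅)): (M₁ × M₂): 5×6 by 6×13 → 5×13, cost 5·6·13 = 390; ((M₁ × M₂) × M₃): 5×13 by 13×25 → 5×25, cost 5·13·25 = 1625; cumulative 2015; (M₄ × M₅): 25×13 by 13×4 → 25×4, cost 25·13·4 = 1300; (((M₁ × M₂) × M₃) × (M₄ × M₅)): 5×25 by 25×4 → 5×4, cost 5·25·4 = 500; cumulative 3815. Total 3815.
Difference: |4585 − 3815| = 770.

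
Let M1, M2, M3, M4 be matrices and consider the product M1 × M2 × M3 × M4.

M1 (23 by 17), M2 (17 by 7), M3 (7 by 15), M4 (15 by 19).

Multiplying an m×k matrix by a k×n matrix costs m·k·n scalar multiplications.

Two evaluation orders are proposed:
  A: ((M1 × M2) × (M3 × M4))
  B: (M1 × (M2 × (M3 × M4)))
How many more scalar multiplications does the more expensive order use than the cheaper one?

3894

Order A = ((M1 × M2) × (M3 × M4)): (M1 × M2): 23×17 by 17×7 → 23×7, cost 23·17·7 = 2737; (M3 × M4): 7×15 by 15×19 → 7×19, cost 7·15·19 = 1995; ((M1 × M2) × (M3 × M4)): 23×7 by 7×19 → 23×19, cost 23·7·19 = 3059; cumulative 7791. Total 7791.
Order B = (M1 × (M2 × (M3 × M4))): (M3 × M4): 7×15 by 15×19 → 7×19, cost 7·15·19 = 1995; (M2 × (M3 × M4)): 17×7 by 7×19 → 17×19, cost 17·7·19 = 2261; cumulative 4256; (M1 × (M2 × (M3 × M4))): 23×17 by 17×19 → 23×19, cost 23·17·19 = 7429; cumulative 11685. Total 11685.
Difference: |7791 − 11685| = 3894.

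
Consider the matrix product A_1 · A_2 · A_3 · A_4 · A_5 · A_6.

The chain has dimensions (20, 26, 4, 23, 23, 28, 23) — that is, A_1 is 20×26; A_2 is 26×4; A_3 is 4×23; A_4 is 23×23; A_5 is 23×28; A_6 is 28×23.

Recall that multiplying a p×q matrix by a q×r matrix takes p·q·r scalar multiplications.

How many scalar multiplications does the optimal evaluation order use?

Adjacent pairs: A_1A_2 = 20·26·4 = 2080; A_2A_3 = 26·4·23 = 2392; A_3A_4 = 4·23·23 = 2116; A_4A_5 = 23·23·28 = 14812; A_5A_6 = 23·28·23 = 14812.
Length 3: A_1..A_3: k=1: 0+2392+20·26·23=14352; k=2: 2080+0+20·4·23=3920 → min 3920 | A_2..A_4: k=2: 0+2116+26·4·23=4508; k=3: 2392+0+26·23·23=16146 → min 4508 | A_3..A_5: k=3: 0+14812+4·23·28=17388; k=4: 2116+0+4·23·28=4692 → min 4692 | A_4..A_6: k=4: 0+14812+23·23·23=26979; k=5: 14812+0+23·28·23=29624 → min 26979.
Length 4: A_1..A_4: k=1: 0+4508+20·26·23=16468; k=2: 2080+2116+20·4·23=6036; k=3: 3920+0+20·23·23=14500 → min 6036 | A_2..A_5: k=2: 0+4692+26·4·28=7604; k=3: 2392+14812+26·23·28=33948; k=4: 4508+0+26·23·28=21252 → min 7604 | A_3..A_6: k=3: 0+26979+4·23·23=29095; k=4: 2116+14812+4·23·23=19044; k=5: 4692+0+4·28·23=7268 → min 7268.
Length 5: A_1..A_5: k=1: 0+7604+20·26·28=22164; k=2: 2080+4692+20·4·28=9012; k=3: 3920+14812+20·23·28=31612; k=4: 6036+0+20·23·28=18916 → min 9012 | A_2..A_6: k=2: 0+7268+26·4·23=9660; k=3: 2392+26979+26·23·23=43125; k=4: 4508+14812+26·23·23=33074; k=5: 7604+0+26·28·23=24348 → min 9660.
Length 6: A_1..A_6: k=1: 0+9660+20·26·23=21620; k=2: 2080+7268+20·4·23=11188; k=3: 3920+26979+20·23·23=41479; k=4: 6036+14812+20·23·23=31428; k=5: 9012+0+20·28·23=21892 → min 11188.
Optimal order: ((A_1 · A_2) · (((A_3 · A_4) · A_5) · A_6)) with cost 11188.

11188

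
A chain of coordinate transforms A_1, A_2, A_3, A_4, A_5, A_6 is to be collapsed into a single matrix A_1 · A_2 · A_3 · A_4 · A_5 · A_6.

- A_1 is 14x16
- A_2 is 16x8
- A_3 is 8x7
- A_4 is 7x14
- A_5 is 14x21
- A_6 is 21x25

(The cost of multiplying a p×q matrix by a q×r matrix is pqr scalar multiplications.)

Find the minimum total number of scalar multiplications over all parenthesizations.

Adjacent pairs: A_1A_2 = 14·16·8 = 1792; A_2A_3 = 16·8·7 = 896; A_3A_4 = 8·7·14 = 784; A_4A_5 = 7·14·21 = 2058; A_5A_6 = 14·21·25 = 7350.
Length 3: A_1..A_3: k=1: 0+896+14·16·7=2464; k=2: 1792+0+14·8·7=2576 → min 2464 | A_2..A_4: k=2: 0+784+16·8·14=2576; k=3: 896+0+16·7·14=2464 → min 2464 | A_3..A_5: k=3: 0+2058+8·7·21=3234; k=4: 784+0+8·14·21=3136 → min 3136 | A_4..A_6: k=4: 0+7350+7·14·25=9800; k=5: 2058+0+7·21·25=5733 → min 5733.
Length 4: A_1..A_4: k=1: 0+2464+14·16·14=5600; k=2: 1792+784+14·8·14=4144; k=3: 2464+0+14·7·14=3836 → min 3836 | A_2..A_5: k=2: 0+3136+16·8·21=5824; k=3: 896+2058+16·7·21=5306; k=4: 2464+0+16·14·21=7168 → min 5306 | A_3..A_6: k=3: 0+5733+8·7·25=7133; k=4: 784+7350+8·14·25=10934; k=5: 3136+0+8·21·25=7336 → min 7133.
Length 5: A_1..A_5: k=1: 0+5306+14·16·21=10010; k=2: 1792+3136+14·8·21=7280; k=3: 2464+2058+14·7·21=6580; k=4: 3836+0+14·14·21=7952 → min 6580 | A_2..A_6: k=2: 0+7133+16·8·25=10333; k=3: 896+5733+16·7·25=9429; k=4: 2464+7350+16·14·25=15414; k=5: 5306+0+16·21·25=13706 → min 9429.
Length 6: A_1..A_6: k=1: 0+9429+14·16·25=15029; k=2: 1792+7133+14·8·25=11725; k=3: 2464+5733+14·7·25=10647; k=4: 3836+7350+14·14·25=16086; k=5: 6580+0+14·21·25=13930 → min 10647.
Optimal order: ((A_1 · (A_2 · A_3)) · ((A_4 · A_5) · A_6)) with cost 10647.

10647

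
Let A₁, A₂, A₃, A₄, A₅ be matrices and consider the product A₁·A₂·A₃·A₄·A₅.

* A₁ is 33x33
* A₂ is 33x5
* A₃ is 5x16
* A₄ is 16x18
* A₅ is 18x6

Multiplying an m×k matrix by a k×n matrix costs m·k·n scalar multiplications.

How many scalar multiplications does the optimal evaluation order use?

8415

Adjacent pairs: A₁A₂ = 33·33·5 = 5445; A₂A₃ = 33·5·16 = 2640; A₃A₄ = 5·16·18 = 1440; A₄A₅ = 16·18·6 = 1728.
Length 3: A₁..A₃: k=1: 0+2640+33·33·16=20064; k=2: 5445+0+33·5·16=8085 → min 8085 | A₂..A₄: k=2: 0+1440+33·5·18=4410; k=3: 2640+0+33·16·18=12144 → min 4410 | A₃..A₅: k=3: 0+1728+5·16·6=2208; k=4: 1440+0+5·18·6=1980 → min 1980.
Length 4: A₁..A₄: k=1: 0+4410+33·33·18=24012; k=2: 5445+1440+33·5·18=9855; k=3: 8085+0+33·16·18=17589 → min 9855 | A₂..A₅: k=2: 0+1980+33·5·6=2970; k=3: 2640+1728+33·16·6=7536; k=4: 4410+0+33·18·6=7974 → min 2970.
Length 5: A₁..A₅: k=1: 0+2970+33·33·6=9504; k=2: 5445+1980+33·5·6=8415; k=3: 8085+1728+33·16·6=12981; k=4: 9855+0+33·18·6=13419 → min 8415.
Optimal order: ((A₁·A₂)·((A₃·A₄)·A₅)) with cost 8415.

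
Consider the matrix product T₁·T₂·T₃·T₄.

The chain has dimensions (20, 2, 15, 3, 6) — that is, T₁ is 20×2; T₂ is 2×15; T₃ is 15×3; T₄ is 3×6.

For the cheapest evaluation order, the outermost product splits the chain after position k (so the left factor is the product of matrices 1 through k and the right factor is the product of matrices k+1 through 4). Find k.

Adjacent pairs: T₁T₂ = 20·2·15 = 600; T₂T₃ = 2·15·3 = 90; T₃T₄ = 15·3·6 = 270.
Length 3: T₁..T₃: k=1: 0+90+20·2·3=210; k=2: 600+0+20·15·3=1500 → min 210 | T₂..T₄: k=2: 0+270+2·15·6=450; k=3: 90+0+2·3·6=126 → min 126.
Top-level splits: k=1: (T₁..T₁)·(T₂..T₄) → 0+126+20·2·6 = 366; k=2: (T₁..T₂)·(T₃..T₄) → 600+270+20·15·6 = 2670; k=3: (T₁..T₃)·(T₄..T₄) → 210+0+20·3·6 = 570.
Best split is after T₁, i.e. k = 1.

1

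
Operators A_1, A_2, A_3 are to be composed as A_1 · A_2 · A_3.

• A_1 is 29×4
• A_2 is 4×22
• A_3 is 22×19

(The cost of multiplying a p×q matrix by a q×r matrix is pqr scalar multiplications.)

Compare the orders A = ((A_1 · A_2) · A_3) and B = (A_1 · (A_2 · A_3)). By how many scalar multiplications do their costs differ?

10798

Order A = ((A_1 · A_2) · A_3): (A_1 · A_2): 29×4 by 4×22 → 29×22, cost 29·4·22 = 2552; ((A_1 · A_2) · A_3): 29×22 by 22×19 → 29×19, cost 29·22·19 = 12122; cumulative 14674. Total 14674.
Order B = (A_1 · (A_2 · A_3)): (A_2 · A_3): 4×22 by 22×19 → 4×19, cost 4·22·19 = 1672; (A_1 · (A_2 · A_3)): 29×4 by 4×19 → 29×19, cost 29·4·19 = 2204; cumulative 3876. Total 3876.
Difference: |14674 − 3876| = 10798.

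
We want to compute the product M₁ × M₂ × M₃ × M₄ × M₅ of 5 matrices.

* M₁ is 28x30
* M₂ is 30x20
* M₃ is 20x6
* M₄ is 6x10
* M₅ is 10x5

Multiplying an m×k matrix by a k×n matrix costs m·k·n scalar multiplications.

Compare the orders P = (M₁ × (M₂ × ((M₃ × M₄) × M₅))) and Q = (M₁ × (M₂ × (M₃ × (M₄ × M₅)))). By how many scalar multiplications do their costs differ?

1300

Order P = (M₁ × (M₂ × ((M₃ × M₄) × M₅))): (M₃ × M₄): 20×6 by 6×10 → 20×10, cost 20·6·10 = 1200; ((M₃ × M₄) × M₅): 20×10 by 10×5 → 20×5, cost 20·10·5 = 1000; cumulative 2200; (M₂ × ((M₃ × M₄) × M₅)): 30×20 by 20×5 → 30×5, cost 30·20·5 = 3000; cumulative 5200; (M₁ × (M₂ × ((M₃ × M₄) × M₅))): 28×30 by 30×5 → 28×5, cost 28·30·5 = 4200; cumulative 9400. Total 9400.
Order Q = (M₁ × (M₂ × (M₃ × (M₄ × M₅)))): (M₄ × M₅): 6×10 by 10×5 → 6×5, cost 6·10·5 = 300; (M₃ × (M₄ × M₅)): 20×6 by 6×5 → 20×5, cost 20·6·5 = 600; cumulative 900; (M₂ × (M₃ × (M₄ × M₅))): 30×20 by 20×5 → 30×5, cost 30·20·5 = 3000; cumulative 3900; (M₁ × (M₂ × (M₃ × (M₄ × M₅)))): 28×30 by 30×5 → 28×5, cost 28·30·5 = 4200; cumulative 8100. Total 8100.
Difference: |9400 − 8100| = 1300.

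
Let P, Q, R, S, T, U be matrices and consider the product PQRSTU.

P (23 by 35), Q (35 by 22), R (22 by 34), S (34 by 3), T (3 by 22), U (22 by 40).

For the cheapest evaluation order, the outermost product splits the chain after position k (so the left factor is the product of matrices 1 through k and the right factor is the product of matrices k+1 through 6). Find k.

4

Adjacent pairs: PQ = 23·35·22 = 17710; QR = 35·22·34 = 26180; RS = 22·34·3 = 2244; ST = 34·3·22 = 2244; TU = 3·22·40 = 2640.
Length 3: P..R: k=1: 0+26180+23·35·34=53550; k=2: 17710+0+23·22·34=34914 → min 34914 | Q..S: k=2: 0+2244+35·22·3=4554; k=3: 26180+0+35·34·3=29750 → min 4554 | R..T: k=3: 0+2244+22·34·22=18700; k=4: 2244+0+22·3·22=3696 → min 3696 | S..U: k=4: 0+2640+34·3·40=6720; k=5: 2244+0+34·22·40=32164 → min 6720.
Length 4: P..S: k=1: 0+4554+23·35·3=6969; k=2: 17710+2244+23·22·3=21472; k=3: 34914+0+23·34·3=37260 → min 6969 | Q..T: k=2: 0+3696+35·22·22=20636; k=3: 26180+2244+35·34·22=54604; k=4: 4554+0+35·3·22=6864 → min 6864 | R..U: k=3: 0+6720+22·34·40=36640; k=4: 2244+2640+22·3·40=7524; k=5: 3696+0+22·22·40=23056 → min 7524.
Length 5: P..T: k=1: 0+6864+23·35·22=24574; k=2: 17710+3696+23·22·22=32538; k=3: 34914+2244+23·34·22=54362; k=4: 6969+0+23·3·22=8487 → min 8487 | Q..U: k=2: 0+7524+35·22·40=38324; k=3: 26180+6720+35·34·40=80500; k=4: 4554+2640+35·3·40=11394; k=5: 6864+0+35·22·40=37664 → min 11394.
Top-level splits: k=1: (P..P)·(Q..U) → 0+11394+23·35·40 = 43594; k=2: (P..Q)·(R..U) → 17710+7524+23·22·40 = 45474; k=3: (P..R)·(S..U) → 34914+6720+23·34·40 = 72914; k=4: (P..S)·(T..U) → 6969+2640+23·3·40 = 12369; k=5: (P..T)·(U..U) → 8487+0+23·22·40 = 28727.
Best split is after S, i.e. k = 4.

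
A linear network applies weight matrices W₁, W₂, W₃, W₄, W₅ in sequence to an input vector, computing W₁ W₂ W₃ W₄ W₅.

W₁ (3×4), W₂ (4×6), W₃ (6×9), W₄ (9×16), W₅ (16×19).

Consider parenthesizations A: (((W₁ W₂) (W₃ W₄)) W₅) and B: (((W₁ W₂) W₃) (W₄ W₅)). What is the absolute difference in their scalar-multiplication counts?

Order A = (((W₁ W₂) (W₃ W₄)) W₅): (W₁ W₂): 3×4 by 4×6 → 3×6, cost 3·4·6 = 72; (W₃ W₄): 6×9 by 9×16 → 6×16, cost 6·9·16 = 864; ((W₁ W₂) (W₃ W₄)): 3×6 by 6×16 → 3×16, cost 3·6·16 = 288; cumulative 1224; (((W₁ W₂) (W₃ W₄)) W₅): 3×16 by 16×19 → 3×19, cost 3·16·19 = 912; cumulative 2136. Total 2136.
Order B = (((W₁ W₂) W₃) (W₄ W₅)): (W₁ W₂): 3×4 by 4×6 → 3×6, cost 3·4·6 = 72; ((W₁ W₂) W₃): 3×6 by 6×9 → 3×9, cost 3·6·9 = 162; cumulative 234; (W₄ W₅): 9×16 by 16×19 → 9×19, cost 9·16·19 = 2736; (((W₁ W₂) W₃) (W₄ W₅)): 3×9 by 9×19 → 3×19, cost 3·9·19 = 513; cumulative 3483. Total 3483.
Difference: |2136 − 3483| = 1347.

1347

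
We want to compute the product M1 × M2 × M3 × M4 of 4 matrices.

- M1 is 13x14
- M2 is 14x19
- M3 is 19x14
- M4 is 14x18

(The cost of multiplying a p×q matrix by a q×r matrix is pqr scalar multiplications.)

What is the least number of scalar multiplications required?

Adjacent pairs: M1M2 = 13·14·19 = 3458; M2M3 = 14·19·14 = 3724; M3M4 = 19·14·18 = 4788.
Length 3: M1..M3: k=1: 0+3724+13·14·14=6272; k=2: 3458+0+13·19·14=6916 → min 6272 | M2..M4: k=2: 0+4788+14·19·18=9576; k=3: 3724+0+14·14·18=7252 → min 7252.
Length 4: M1..M4: k=1: 0+7252+13·14·18=10528; k=2: 3458+4788+13·19·18=12692; k=3: 6272+0+13·14·18=9548 → min 9548.
Optimal order: ((M1 × (M2 × M3)) × M4) with cost 9548.

9548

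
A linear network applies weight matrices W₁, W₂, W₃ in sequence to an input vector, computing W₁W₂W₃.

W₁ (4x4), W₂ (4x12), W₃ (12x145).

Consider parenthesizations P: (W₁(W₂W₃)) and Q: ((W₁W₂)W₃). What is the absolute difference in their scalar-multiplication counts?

2128

Order P = (W₁(W₂W₃)): (W₂W₃): 4×12 by 12×145 → 4×145, cost 4·12·145 = 6960; (W₁(W₂W₃)): 4×4 by 4×145 → 4×145, cost 4·4·145 = 2320; cumulative 9280. Total 9280.
Order Q = ((W₁W₂)W₃): (W₁W₂): 4×4 by 4×12 → 4×12, cost 4·4·12 = 192; ((W₁W₂)W₃): 4×12 by 12×145 → 4×145, cost 4·12·145 = 6960; cumulative 7152. Total 7152.
Difference: |9280 − 7152| = 2128.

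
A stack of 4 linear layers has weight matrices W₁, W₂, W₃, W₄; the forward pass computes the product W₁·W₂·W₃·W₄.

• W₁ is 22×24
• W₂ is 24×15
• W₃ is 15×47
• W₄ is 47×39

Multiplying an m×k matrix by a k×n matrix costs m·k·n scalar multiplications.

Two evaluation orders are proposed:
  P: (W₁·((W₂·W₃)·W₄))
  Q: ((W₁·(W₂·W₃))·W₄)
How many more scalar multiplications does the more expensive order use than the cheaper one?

558

Order P = (W₁·((W₂·W₃)·W₄)): (W₂·W₃): 24×15 by 15×47 → 24×47, cost 24·15·47 = 16920; ((W₂·W₃)·W₄): 24×47 by 47×39 → 24×39, cost 24·47·39 = 43992; cumulative 60912; (W₁·((W₂·W₃)·W₄)): 22×24 by 24×39 → 22×39, cost 22·24·39 = 20592; cumulative 81504. Total 81504.
Order Q = ((W₁·(W₂·W₃))·W₄): (W₂·W₃): 24×15 by 15×47 → 24×47, cost 24·15·47 = 16920; (W₁·(W₂·W₃)): 22×24 by 24×47 → 22×47, cost 22·24·47 = 24816; cumulative 41736; ((W₁·(W₂·W₃))·W₄): 22×47 by 47×39 → 22×39, cost 22·47·39 = 40326; cumulative 82062. Total 82062.
Difference: |81504 − 82062| = 558.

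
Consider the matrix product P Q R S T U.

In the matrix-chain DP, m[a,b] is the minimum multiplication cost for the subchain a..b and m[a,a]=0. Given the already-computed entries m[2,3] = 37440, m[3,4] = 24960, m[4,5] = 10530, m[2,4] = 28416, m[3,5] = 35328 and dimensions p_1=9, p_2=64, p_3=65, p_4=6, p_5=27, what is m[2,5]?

m[2,5] = min over k∈[2,4] of m[2,k]+m[k+1,5]+p_{1}·p_k·p_{5}.
k=2: 0 + 35328 + 9·64·27 = 50880; k=3: 37440 + 10530 + 9·65·27 = 63765; k=4: 28416 + 0 + 9·6·27 = 29874.
Minimum: 29874 at k=4.

29874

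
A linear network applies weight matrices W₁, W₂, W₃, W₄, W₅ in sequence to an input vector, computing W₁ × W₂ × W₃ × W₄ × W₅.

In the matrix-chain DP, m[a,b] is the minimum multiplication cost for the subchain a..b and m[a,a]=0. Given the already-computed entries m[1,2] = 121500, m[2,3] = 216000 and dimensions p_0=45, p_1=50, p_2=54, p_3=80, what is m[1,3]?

m[1,3] = min over k∈[1,2] of m[1,k]+m[k+1,3]+p_{0}·p_k·p_{3}.
k=1: 0 + 216000 + 45·50·80 = 396000; k=2: 121500 + 0 + 45·54·80 = 315900.
Minimum: 315900 at k=2.

315900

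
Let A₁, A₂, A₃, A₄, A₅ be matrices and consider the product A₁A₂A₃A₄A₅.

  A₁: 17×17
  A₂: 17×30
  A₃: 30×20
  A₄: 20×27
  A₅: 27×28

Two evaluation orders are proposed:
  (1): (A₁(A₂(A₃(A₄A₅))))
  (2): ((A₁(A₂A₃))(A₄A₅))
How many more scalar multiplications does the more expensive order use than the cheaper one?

Order (1) = (A₁(A₂(A₃(A₄A₅)))): (A₄A₅): 20×27 by 27×28 → 20×28, cost 20·27·28 = 15120; (A₃(A₄A₅)): 30×20 by 20×28 → 30×28, cost 30·20·28 = 16800; cumulative 31920; (A₂(A₃(A₄A₅))): 17×30 by 30×28 → 17×28, cost 17·30·28 = 14280; cumulative 46200; (A₁(A₂(A₃(A₄A₅)))): 17×17 by 17×28 → 17×28, cost 17·17·28 = 8092; cumulative 54292. Total 54292.
Order (2) = ((A₁(A₂A₃))(A₄A₅)): (A₂A₃): 17×30 by 30×20 → 17×20, cost 17·30·20 = 10200; (A₁(A₂A₃)): 17×17 by 17×20 → 17×20, cost 17·17·20 = 5780; cumulative 15980; (A₄A₅): 20×27 by 27×28 → 20×28, cost 20·27·28 = 15120; ((A₁(A₂A₃))(A₄A₅)): 17×20 by 20×28 → 17×28, cost 17·20·28 = 9520; cumulative 40620. Total 40620.
Difference: |54292 − 40620| = 13672.

13672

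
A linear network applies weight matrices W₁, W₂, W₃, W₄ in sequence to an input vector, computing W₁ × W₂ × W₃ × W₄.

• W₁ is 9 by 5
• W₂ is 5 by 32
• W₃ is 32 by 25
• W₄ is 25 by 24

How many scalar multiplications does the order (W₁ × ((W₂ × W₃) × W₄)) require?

8080

(W₂ × W₃): 5×32 by 32×25 → 5×25, cost 5·32·25 = 4000
((W₂ × W₃) × W₄): 5×25 by 25×24 → 5×24, cost 5·25·24 = 3000; cumulative 7000
(W₁ × ((W₂ × W₃) × W₄)): 9×5 by 5×24 → 9×24, cost 9·5·24 = 1080; cumulative 8080
Total: 8080 scalar multiplications.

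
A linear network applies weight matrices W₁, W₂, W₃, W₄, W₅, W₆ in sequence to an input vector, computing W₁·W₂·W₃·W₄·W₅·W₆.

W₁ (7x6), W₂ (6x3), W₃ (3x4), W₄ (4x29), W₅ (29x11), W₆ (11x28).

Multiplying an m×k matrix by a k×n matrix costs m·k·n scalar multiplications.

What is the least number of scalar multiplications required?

2943

Adjacent pairs: W₁W₂ = 7·6·3 = 126; W₂W₃ = 6·3·4 = 72; W₃W₄ = 3·4·29 = 348; W₄W₅ = 4·29·11 = 1276; W₅W₆ = 29·11·28 = 8932.
Length 3: W₁..W₃: k=1: 0+72+7·6·4=240; k=2: 126+0+7·3·4=210 → min 210 | W₂..W₄: k=2: 0+348+6·3·29=870; k=3: 72+0+6·4·29=768 → min 768 | W₃..W₅: k=3: 0+1276+3·4·11=1408; k=4: 348+0+3·29·11=1305 → min 1305 | W₄..W₆: k=4: 0+8932+4·29·28=12180; k=5: 1276+0+4·11·28=2508 → min 2508.
Length 4: W₁..W₄: k=1: 0+768+7·6·29=1986; k=2: 126+348+7·3·29=1083; k=3: 210+0+7·4·29=1022 → min 1022 | W₂..W₅: k=2: 0+1305+6·3·11=1503; k=3: 72+1276+6·4·11=1612; k=4: 768+0+6·29·11=2682 → min 1503 | W₃..W₆: k=3: 0+2508+3·4·28=2844; k=4: 348+8932+3·29·28=11716; k=5: 1305+0+3·11·28=2229 → min 2229.
Length 5: W₁..W₅: k=1: 0+1503+7·6·11=1965; k=2: 126+1305+7·3·11=1662; k=3: 210+1276+7·4·11=1794; k=4: 1022+0+7·29·11=3255 → min 1662 | W₂..W₆: k=2: 0+2229+6·3·28=2733; k=3: 72+2508+6·4·28=3252; k=4: 768+8932+6·29·28=14572; k=5: 1503+0+6·11·28=3351 → min 2733.
Length 6: W₁..W₆: k=1: 0+2733+7·6·28=3909; k=2: 126+2229+7·3·28=2943; k=3: 210+2508+7·4·28=3502; k=4: 1022+8932+7·29·28=15638; k=5: 1662+0+7·11·28=3818 → min 2943.
Optimal order: ((W₁·W₂)·(((W₃·W₄)·W₅)·W₆)) with cost 2943.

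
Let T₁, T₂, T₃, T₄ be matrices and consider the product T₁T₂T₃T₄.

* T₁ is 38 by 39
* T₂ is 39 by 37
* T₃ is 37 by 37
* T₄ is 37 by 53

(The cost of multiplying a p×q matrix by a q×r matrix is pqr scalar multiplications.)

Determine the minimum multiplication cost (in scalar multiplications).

181374

Adjacent pairs: T₁T₂ = 38·39·37 = 54834; T₂T₃ = 39·37·37 = 53391; T₃T₄ = 37·37·53 = 72557.
Length 3: T₁..T₃: k=1: 0+53391+38·39·37=108225; k=2: 54834+0+38·37·37=106856 → min 106856 | T₂..T₄: k=2: 0+72557+39·37·53=149036; k=3: 53391+0+39·37·53=129870 → min 129870.
Length 4: T₁..T₄: k=1: 0+129870+38·39·53=208416; k=2: 54834+72557+38·37·53=201909; k=3: 106856+0+38·37·53=181374 → min 181374.
Optimal order: (((T₁T₂)T₃)T₄) with cost 181374.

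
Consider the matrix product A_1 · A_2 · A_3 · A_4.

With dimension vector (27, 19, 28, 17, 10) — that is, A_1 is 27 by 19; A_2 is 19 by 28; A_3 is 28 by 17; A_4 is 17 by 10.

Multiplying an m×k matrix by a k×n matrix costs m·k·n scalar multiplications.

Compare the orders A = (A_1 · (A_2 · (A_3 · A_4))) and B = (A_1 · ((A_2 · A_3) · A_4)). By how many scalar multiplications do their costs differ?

2194

Order A = (A_1 · (A_2 · (A_3 · A_4))): (A_3 · A_4): 28×17 by 17×10 → 28×10, cost 28·17·10 = 4760; (A_2 · (A_3 · A_4)): 19×28 by 28×10 → 19×10, cost 19·28·10 = 5320; cumulative 10080; (A_1 · (A_2 · (A_3 · A_4))): 27×19 by 19×10 → 27×10, cost 27·19·10 = 5130; cumulative 15210. Total 15210.
Order B = (A_1 · ((A_2 · A_3) · A_4)): (A_2 · A_3): 19×28 by 28×17 → 19×17, cost 19·28·17 = 9044; ((A_2 · A_3) · A_4): 19×17 by 17×10 → 19×10, cost 19·17·10 = 3230; cumulative 12274; (A_1 · ((A_2 · A_3) · A_4)): 27×19 by 19×10 → 27×10, cost 27·19·10 = 5130; cumulative 17404. Total 17404.
Difference: |15210 − 17404| = 2194.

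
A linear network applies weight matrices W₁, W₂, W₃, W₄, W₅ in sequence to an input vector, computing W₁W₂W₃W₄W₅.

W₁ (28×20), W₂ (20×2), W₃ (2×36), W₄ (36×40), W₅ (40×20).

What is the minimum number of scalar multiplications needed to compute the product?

Adjacent pairs: W₁W₂ = 28·20·2 = 1120; W₂W₃ = 20·2·36 = 1440; W₃W₄ = 2·36·40 = 2880; W₄W₅ = 36·40·20 = 28800.
Length 3: W₁..W₃: k=1: 0+1440+28·20·36=21600; k=2: 1120+0+28·2·36=3136 → min 3136 | W₂..W₄: k=2: 0+2880+20·2·40=4480; k=3: 1440+0+20·36·40=30240 → min 4480 | W₃..W₅: k=3: 0+28800+2·36·20=30240; k=4: 2880+0+2·40·20=4480 → min 4480.
Length 4: W₁..W₄: k=1: 0+4480+28·20·40=26880; k=2: 1120+2880+28·2·40=6240; k=3: 3136+0+28·36·40=43456 → min 6240 | W₂..W₅: k=2: 0+4480+20·2·20=5280; k=3: 1440+28800+20·36·20=44640; k=4: 4480+0+20·40·20=20480 → min 5280.
Length 5: W₁..W₅: k=1: 0+5280+28·20·20=16480; k=2: 1120+4480+28·2·20=6720; k=3: 3136+28800+28·36·20=52096; k=4: 6240+0+28·40·20=28640 → min 6720.
Optimal order: ((W₁W₂)((W₃W₄)W₅)) with cost 6720.

6720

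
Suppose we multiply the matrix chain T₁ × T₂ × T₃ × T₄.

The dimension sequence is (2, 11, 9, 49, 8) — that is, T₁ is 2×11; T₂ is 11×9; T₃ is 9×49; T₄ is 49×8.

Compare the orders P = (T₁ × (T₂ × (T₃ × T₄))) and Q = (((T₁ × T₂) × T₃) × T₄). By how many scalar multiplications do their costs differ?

Order P = (T₁ × (T₂ × (T₃ × T₄))): (T₃ × T₄): 9×49 by 49×8 → 9×8, cost 9·49·8 = 3528; (T₂ × (T₃ × T₄)): 11×9 by 9×8 → 11×8, cost 11·9·8 = 792; cumulative 4320; (T₁ × (T₂ × (T₃ × T₄))): 2×11 by 11×8 → 2×8, cost 2·11·8 = 176; cumulative 4496. Total 4496.
Order Q = (((T₁ × T₂) × T₃) × T₄): (T₁ × T₂): 2×11 by 11×9 → 2×9, cost 2·11·9 = 198; ((T₁ × T₂) × T₃): 2×9 by 9×49 → 2×49, cost 2·9·49 = 882; cumulative 1080; (((T₁ × T₂) × T₃) × T₄): 2×49 by 49×8 → 2×8, cost 2·49·8 = 784; cumulative 1864. Total 1864.
Difference: |4496 − 1864| = 2632.

2632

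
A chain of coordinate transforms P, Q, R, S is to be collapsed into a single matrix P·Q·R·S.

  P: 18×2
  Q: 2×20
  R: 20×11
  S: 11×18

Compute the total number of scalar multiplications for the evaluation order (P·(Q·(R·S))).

(R·S): 20×11 by 11×18 → 20×18, cost 20·11·18 = 3960
(Q·(R·S)): 2×20 by 20×18 → 2×18, cost 2·20·18 = 720; cumulative 4680
(P·(Q·(R·S))): 18×2 by 2×18 → 18×18, cost 18·2·18 = 648; cumulative 5328
Total: 5328 scalar multiplications.

5328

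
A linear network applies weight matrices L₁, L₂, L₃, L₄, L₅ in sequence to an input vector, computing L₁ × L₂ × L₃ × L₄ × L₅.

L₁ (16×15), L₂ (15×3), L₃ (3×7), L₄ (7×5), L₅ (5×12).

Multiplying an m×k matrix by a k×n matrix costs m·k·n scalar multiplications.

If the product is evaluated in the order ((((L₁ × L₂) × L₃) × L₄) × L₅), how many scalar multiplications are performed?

(L₁ × L₂): 16×15 by 15×3 → 16×3, cost 16·15·3 = 720
((L₁ × L₂) × L₃): 16×3 by 3×7 → 16×7, cost 16·3·7 = 336; cumulative 1056
(((L₁ × L₂) × L₃) × L₄): 16×7 by 7×5 → 16×5, cost 16·7·5 = 560; cumulative 1616
((((L₁ × L₂) × L₃) × L₄) × L₅): 16×5 by 5×12 → 16×12, cost 16·5·12 = 960; cumulative 2576
Total: 2576 scalar multiplications.

2576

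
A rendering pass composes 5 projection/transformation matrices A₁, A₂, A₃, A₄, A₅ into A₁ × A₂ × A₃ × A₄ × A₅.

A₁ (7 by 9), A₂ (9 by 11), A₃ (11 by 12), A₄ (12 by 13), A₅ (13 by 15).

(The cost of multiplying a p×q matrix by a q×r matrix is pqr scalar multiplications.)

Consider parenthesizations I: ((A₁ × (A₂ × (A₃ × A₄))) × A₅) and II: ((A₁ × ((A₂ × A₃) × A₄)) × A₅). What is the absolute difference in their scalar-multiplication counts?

Order I = ((A₁ × (A₂ × (A₃ × A₄))) × A₅): (A₃ × A₄): 11×12 by 12×13 → 11×13, cost 11·12·13 = 1716; (A₂ × (A₃ × A₄)): 9×11 by 11×13 → 9×13, cost 9·11·13 = 1287; cumulative 3003; (A₁ × (A₂ × (A₃ × A₄))): 7×9 by 9×13 → 7×13, cost 7·9·13 = 819; cumulative 3822; ((A₁ × (A₂ × (A₃ × A₄))) × A₅): 7×13 by 13×15 → 7×15, cost 7·13·15 = 1365; cumulative 5187. Total 5187.
Order II = ((A₁ × ((A₂ × A₃) × A₄)) × A₅): (A₂ × A₃): 9×11 by 11×12 → 9×12, cost 9·11·12 = 1188; ((A₂ × A₃) × A₄): 9×12 by 12×13 → 9×13, cost 9·12·13 = 1404; cumulative 2592; (A₁ × ((A₂ × A₃) × A₄)): 7×9 by 9×13 → 7×13, cost 7·9·13 = 819; cumulative 3411; ((A₁ × ((A₂ × A₃) × A₄)) × A₅): 7×13 by 13×15 → 7×15, cost 7·13·15 = 1365; cumulative 4776. Total 4776.
Difference: |5187 − 4776| = 411.

411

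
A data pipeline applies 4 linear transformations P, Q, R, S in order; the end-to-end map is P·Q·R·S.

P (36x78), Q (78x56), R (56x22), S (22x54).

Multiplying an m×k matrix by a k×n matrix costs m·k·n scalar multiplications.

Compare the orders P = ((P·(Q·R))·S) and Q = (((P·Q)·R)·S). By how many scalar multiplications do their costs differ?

43728

Order P = ((P·(Q·R))·S): (Q·R): 78×56 by 56×22 → 78×22, cost 78·56·22 = 96096; (P·(Q·R)): 36×78 by 78×22 → 36×22, cost 36·78·22 = 61776; cumulative 157872; ((P·(Q·R))·S): 36×22 by 22×54 → 36×54, cost 36·22·54 = 42768; cumulative 200640. Total 200640.
Order Q = (((P·Q)·R)·S): (P·Q): 36×78 by 78×56 → 36×56, cost 36·78·56 = 157248; ((P·Q)·R): 36×56 by 56×22 → 36×22, cost 36·56·22 = 44352; cumulative 201600; (((P·Q)·R)·S): 36×22 by 22×54 → 36×54, cost 36·22·54 = 42768; cumulative 244368. Total 244368.
Difference: |200640 − 244368| = 43728.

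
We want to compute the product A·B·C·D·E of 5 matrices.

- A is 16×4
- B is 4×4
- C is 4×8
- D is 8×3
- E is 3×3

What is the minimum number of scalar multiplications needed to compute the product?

Adjacent pairs: AB = 16·4·4 = 256; BC = 4·4·8 = 128; CD = 4·8·3 = 96; DE = 8·3·3 = 72.
Length 3: A..C: k=1: 0+128+16·4·8=640; k=2: 256+0+16·4·8=768 → min 640 | B..D: k=2: 0+96+4·4·3=144; k=3: 128+0+4·8·3=224 → min 144 | C..E: k=3: 0+72+4·8·3=168; k=4: 96+0+4·3·3=132 → min 132.
Length 4: A..D: k=1: 0+144+16·4·3=336; k=2: 256+96+16·4·3=544; k=3: 640+0+16·8·3=1024 → min 336 | B..E: k=2: 0+132+4·4·3=180; k=3: 128+72+4·8·3=296; k=4: 144+0+4·3·3=180 → min 180.
Length 5: A..E: k=1: 0+180+16·4·3=372; k=2: 256+132+16·4·3=580; k=3: 640+72+16·8·3=1096; k=4: 336+0+16·3·3=480 → min 372.
Optimal order: (A·(B·((C·D)·E))) with cost 372.

372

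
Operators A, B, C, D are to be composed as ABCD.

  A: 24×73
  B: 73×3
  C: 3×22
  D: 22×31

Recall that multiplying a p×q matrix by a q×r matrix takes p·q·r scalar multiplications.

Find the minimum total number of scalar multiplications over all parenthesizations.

9534

Adjacent pairs: AB = 24·73·3 = 5256; BC = 73·3·22 = 4818; CD = 3·22·31 = 2046.
Length 3: A..C: k=1: 0+4818+24·73·22=43362; k=2: 5256+0+24·3·22=6840 → min 6840 | B..D: k=2: 0+2046+73·3·31=8835; k=3: 4818+0+73·22·31=54604 → min 8835.
Length 4: A..D: k=1: 0+8835+24·73·31=63147; k=2: 5256+2046+24·3·31=9534; k=3: 6840+0+24·22·31=23208 → min 9534.
Optimal order: ((AB)(CD)) with cost 9534.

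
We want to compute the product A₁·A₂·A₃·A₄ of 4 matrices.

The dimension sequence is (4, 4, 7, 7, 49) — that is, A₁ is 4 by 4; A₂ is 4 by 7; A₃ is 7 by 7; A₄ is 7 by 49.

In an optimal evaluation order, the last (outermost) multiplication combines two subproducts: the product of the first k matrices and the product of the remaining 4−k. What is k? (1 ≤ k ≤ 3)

3

Adjacent pairs: A₁A₂ = 4·4·7 = 112; A₂A₃ = 4·7·7 = 196; A₃A₄ = 7·7·49 = 2401.
Length 3: A₁..A₃: k=1: 0+196+4·4·7=308; k=2: 112+0+4·7·7=308 → min 308 | A₂..A₄: k=2: 0+2401+4·7·49=3773; k=3: 196+0+4·7·49=1568 → min 1568.
Top-level splits: k=1: (A₁..A₁)·(A₂..A₄) → 0+1568+4·4·49 = 2352; k=2: (A₁..A₂)·(A₃..A₄) → 112+2401+4·7·49 = 3885; k=3: (A₁..A₃)·(A₄..A₄) → 308+0+4·7·49 = 1680.
Best split is after A₃, i.e. k = 3.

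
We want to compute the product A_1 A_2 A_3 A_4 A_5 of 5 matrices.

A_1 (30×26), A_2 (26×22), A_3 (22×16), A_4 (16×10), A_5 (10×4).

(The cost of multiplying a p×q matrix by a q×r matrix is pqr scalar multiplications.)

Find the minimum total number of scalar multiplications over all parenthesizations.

Adjacent pairs: A_1A_2 = 30·26·22 = 17160; A_2A_3 = 26·22·16 = 9152; A_3A_4 = 22·16·10 = 3520; A_4A_5 = 16·10·4 = 640.
Length 3: A_1..A_3: k=1: 0+9152+30·26·16=21632; k=2: 17160+0+30·22·16=27720 → min 21632 | A_2..A_4: k=2: 0+3520+26·22·10=9240; k=3: 9152+0+26·16·10=13312 → min 9240 | A_3..A_5: k=3: 0+640+22·16·4=2048; k=4: 3520+0+22·10·4=4400 → min 2048.
Length 4: A_1..A_4: k=1: 0+9240+30·26·10=17040; k=2: 17160+3520+30·22·10=27280; k=3: 21632+0+30·16·10=26432 → min 17040 | A_2..A_5: k=2: 0+2048+26·22·4=4336; k=3: 9152+640+26·16·4=11456; k=4: 9240+0+26·10·4=10280 → min 4336.
Length 5: A_1..A_5: k=1: 0+4336+30·26·4=7456; k=2: 17160+2048+30·22·4=21848; k=3: 21632+640+30·16·4=24192; k=4: 17040+0+30·10·4=18240 → min 7456.
Optimal order: (A_1 (A_2 (A_3 (A_4 A_5)))) with cost 7456.

7456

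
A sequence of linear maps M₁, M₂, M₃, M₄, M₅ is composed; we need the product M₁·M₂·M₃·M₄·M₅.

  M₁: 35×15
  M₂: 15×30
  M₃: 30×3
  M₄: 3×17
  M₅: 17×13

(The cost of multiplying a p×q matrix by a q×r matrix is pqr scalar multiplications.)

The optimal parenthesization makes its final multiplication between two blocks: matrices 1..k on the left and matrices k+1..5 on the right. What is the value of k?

3

Adjacent pairs: M₁M₂ = 35·15·30 = 15750; M₂M₃ = 15·30·3 = 1350; M₃M₄ = 30·3·17 = 1530; M₄M₅ = 3·17·13 = 663.
Length 3: M₁..M₃: k=1: 0+1350+35·15·3=2925; k=2: 15750+0+35·30·3=18900 → min 2925 | M₂..M₄: k=2: 0+1530+15·30·17=9180; k=3: 1350+0+15·3·17=2115 → min 2115 | M₃..M₅: k=3: 0+663+30·3·13=1833; k=4: 1530+0+30·17·13=8160 → min 1833.
Length 4: M₁..M₄: k=1: 0+2115+35·15·17=11040; k=2: 15750+1530+35·30·17=35130; k=3: 2925+0+35·3·17=4710 → min 4710 | M₂..M₅: k=2: 0+1833+15·30·13=7683; k=3: 1350+663+15·3·13=2598; k=4: 2115+0+15·17·13=5430 → min 2598.
Top-level splits: k=1: (M₁..M₁)·(M₂..M₅) → 0+2598+35·15·13 = 9423; k=2: (M₁..M₂)·(M₃..M₅) → 15750+1833+35·30·13 = 31233; k=3: (M₁..M₃)·(M₄..M₅) → 2925+663+35·3·13 = 4953; k=4: (M₁..M₄)·(M₅..M₅) → 4710+0+35·17·13 = 12445.
Best split is after M₃, i.e. k = 3.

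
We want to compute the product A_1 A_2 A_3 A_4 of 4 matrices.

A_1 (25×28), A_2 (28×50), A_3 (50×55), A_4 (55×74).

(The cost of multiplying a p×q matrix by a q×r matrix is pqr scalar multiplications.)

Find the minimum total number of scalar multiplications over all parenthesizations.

Adjacent pairs: A_1A_2 = 25·28·50 = 35000; A_2A_3 = 28·50·55 = 77000; A_3A_4 = 50·55·74 = 203500.
Length 3: A_1..A_3: k=1: 0+77000+25·28·55=115500; k=2: 35000+0+25·50·55=103750 → min 103750 | A_2..A_4: k=2: 0+203500+28·50·74=307100; k=3: 77000+0+28·55·74=190960 → min 190960.
Length 4: A_1..A_4: k=1: 0+190960+25·28·74=242760; k=2: 35000+203500+25·50·74=331000; k=3: 103750+0+25·55·74=205500 → min 205500.
Optimal order: (((A_1 A_2) A_3) A_4) with cost 205500.

205500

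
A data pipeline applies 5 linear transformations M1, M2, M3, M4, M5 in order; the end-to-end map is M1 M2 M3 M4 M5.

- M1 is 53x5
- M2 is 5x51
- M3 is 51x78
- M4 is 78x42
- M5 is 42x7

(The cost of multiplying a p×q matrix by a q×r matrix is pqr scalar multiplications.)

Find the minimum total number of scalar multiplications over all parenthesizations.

Adjacent pairs: M1M2 = 53·5·51 = 13515; M2M3 = 5·51·78 = 19890; M3M4 = 51·78·42 = 167076; M4M5 = 78·42·7 = 22932.
Length 3: M1..M3: k=1: 0+19890+53·5·78=40560; k=2: 13515+0+53·51·78=224349 → min 40560 | M2..M4: k=2: 0+167076+5·51·42=177786; k=3: 19890+0+5·78·42=36270 → min 36270 | M3..M5: k=3: 0+22932+51·78·7=50778; k=4: 167076+0+51·42·7=182070 → min 50778.
Length 4: M1..M4: k=1: 0+36270+53·5·42=47400; k=2: 13515+167076+53·51·42=294117; k=3: 40560+0+53·78·42=214188 → min 47400 | M2..M5: k=2: 0+50778+5·51·7=52563; k=3: 19890+22932+5·78·7=45552; k=4: 36270+0+5·42·7=37740 → min 37740.
Length 5: M1..M5: k=1: 0+37740+53·5·7=39595; k=2: 13515+50778+53·51·7=83214; k=3: 40560+22932+53·78·7=92430; k=4: 47400+0+53·42·7=62982 → min 39595.
Optimal order: (M1 (((M2 M3) M4) M5)) with cost 39595.

39595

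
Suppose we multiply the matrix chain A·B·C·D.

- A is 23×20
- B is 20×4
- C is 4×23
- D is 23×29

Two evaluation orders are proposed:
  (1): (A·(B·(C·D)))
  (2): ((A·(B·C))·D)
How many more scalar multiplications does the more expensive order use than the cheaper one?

Order (1) = (A·(B·(C·D))): (C·D): 4×23 by 23×29 → 4×29, cost 4·23·29 = 2668; (B·(C·D)): 20×4 by 4×29 → 20×29, cost 20·4·29 = 2320; cumulative 4988; (A·(B·(C·D))): 23×20 by 20×29 → 23×29, cost 23·20·29 = 13340; cumulative 18328. Total 18328.
Order (2) = ((A·(B·C))·D): (B·C): 20×4 by 4×23 → 20×23, cost 20·4·23 = 1840; (A·(B·C)): 23×20 by 20×23 → 23×23, cost 23·20·23 = 10580; cumulative 12420; ((A·(B·C))·D): 23×23 by 23×29 → 23×29, cost 23·23·29 = 15341; cumulative 27761. Total 27761.
Difference: |18328 − 27761| = 9433.

9433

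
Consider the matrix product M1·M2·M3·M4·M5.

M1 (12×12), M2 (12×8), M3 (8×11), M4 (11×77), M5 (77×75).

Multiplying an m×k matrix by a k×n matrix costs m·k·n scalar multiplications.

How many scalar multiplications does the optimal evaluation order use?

Adjacent pairs: M1M2 = 12·12·8 = 1152; M2M3 = 12·8·11 = 1056; M3M4 = 8·11·77 = 6776; M4M5 = 11·77·75 = 63525.
Length 3: M1..M3: k=1: 0+1056+12·12·11=2640; k=2: 1152+0+12·8·11=2208 → min 2208 | M2..M4: k=2: 0+6776+12·8·77=14168; k=3: 1056+0+12·11·77=11220 → min 11220 | M3..M5: k=3: 0+63525+8·11·75=70125; k=4: 6776+0+8·77·75=52976 → min 52976.
Length 4: M1..M4: k=1: 0+11220+12·12·77=22308; k=2: 1152+6776+12·8·77=15320; k=3: 2208+0+12·11·77=12372 → min 12372 | M2..M5: k=2: 0+52976+12·8·75=60176; k=3: 1056+63525+12·11·75=74481; k=4: 11220+0+12·77·75=80520 → min 60176.
Length 5: M1..M5: k=1: 0+60176+12·12·75=70976; k=2: 1152+52976+12·8·75=61328; k=3: 2208+63525+12·11·75=75633; k=4: 12372+0+12·77·75=81672 → min 61328.
Optimal order: ((M1·M2)·((M3·M4)·M5)) with cost 61328.

61328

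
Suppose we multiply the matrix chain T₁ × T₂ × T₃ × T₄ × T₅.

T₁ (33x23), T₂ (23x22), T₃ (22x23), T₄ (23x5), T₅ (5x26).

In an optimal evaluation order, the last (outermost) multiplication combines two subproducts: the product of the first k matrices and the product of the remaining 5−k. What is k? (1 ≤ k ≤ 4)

Adjacent pairs: T₁T₂ = 33·23·22 = 16698; T₂T₃ = 23·22·23 = 11638; T₃T₄ = 22·23·5 = 2530; T₄T₅ = 23·5·26 = 2990.
Length 3: T₁..T₃: k=1: 0+11638+33·23·23=29095; k=2: 16698+0+33·22·23=33396 → min 29095 | T₂..T₄: k=2: 0+2530+23·22·5=5060; k=3: 11638+0+23·23·5=14283 → min 5060 | T₃..T₅: k=3: 0+2990+22·23·26=16146; k=4: 2530+0+22·5·26=5390 → min 5390.
Length 4: T₁..T₄: k=1: 0+5060+33·23·5=8855; k=2: 16698+2530+33·22·5=22858; k=3: 29095+0+33·23·5=32890 → min 8855 | T₂..T₅: k=2: 0+5390+23·22·26=18546; k=3: 11638+2990+23·23·26=28382; k=4: 5060+0+23·5·26=8050 → min 8050.
Top-level splits: k=1: (T₁..T₁)·(T₂..T₅) → 0+8050+33·23·26 = 27784; k=2: (T₁..T₂)·(T₃..T₅) → 16698+5390+33·22·26 = 40964; k=3: (T₁..T₃)·(T₄..T₅) → 29095+2990+33·23·26 = 51819; k=4: (T₁..T₄)·(T₅..T₅) → 8855+0+33·5·26 = 13145.
Best split is after T₄, i.e. k = 4.

4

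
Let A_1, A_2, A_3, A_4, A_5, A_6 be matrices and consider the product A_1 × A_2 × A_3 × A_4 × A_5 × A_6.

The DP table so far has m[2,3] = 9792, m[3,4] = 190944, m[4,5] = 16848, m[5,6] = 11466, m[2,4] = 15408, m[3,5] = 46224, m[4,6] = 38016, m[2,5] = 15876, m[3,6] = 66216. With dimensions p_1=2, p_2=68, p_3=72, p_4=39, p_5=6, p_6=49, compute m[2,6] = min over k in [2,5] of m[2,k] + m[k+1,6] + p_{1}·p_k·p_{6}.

m[2,6] = min over k∈[2,5] of m[2,k]+m[k+1,6]+p_{1}·p_k·p_{6}.
k=2: 0 + 66216 + 2·68·49 = 72880; k=3: 9792 + 38016 + 2·72·49 = 54864; k=4: 15408 + 11466 + 2·39·49 = 30696; k=5: 15876 + 0 + 2·6·49 = 16464.
Minimum: 16464 at k=5.

16464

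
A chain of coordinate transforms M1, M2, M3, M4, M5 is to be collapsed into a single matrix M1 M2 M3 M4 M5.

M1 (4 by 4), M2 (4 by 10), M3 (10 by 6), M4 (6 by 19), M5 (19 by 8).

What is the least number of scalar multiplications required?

1400

Adjacent pairs: M1M2 = 4·4·10 = 160; M2M3 = 4·10·6 = 240; M3M4 = 10·6·19 = 1140; M4M5 = 6·19·8 = 912.
Length 3: M1..M3: k=1: 0+240+4·4·6=336; k=2: 160+0+4·10·6=400 → min 336 | M2..M4: k=2: 0+1140+4·10·19=1900; k=3: 240+0+4·6·19=696 → min 696 | M3..M5: k=3: 0+912+10·6·8=1392; k=4: 1140+0+10·19·8=2660 → min 1392.
Length 4: M1..M4: k=1: 0+696+4·4·19=1000; k=2: 160+1140+4·10·19=2060; k=3: 336+0+4·6·19=792 → min 792 | M2..M5: k=2: 0+1392+4·10·8=1712; k=3: 240+912+4·6·8=1344; k=4: 696+0+4·19·8=1304 → min 1304.
Length 5: M1..M5: k=1: 0+1304+4·4·8=1432; k=2: 160+1392+4·10·8=1872; k=3: 336+912+4·6·8=1440; k=4: 792+0+4·19·8=1400 → min 1400.
Optimal order: (((M1 (M2 M3)) M4) M5) with cost 1400.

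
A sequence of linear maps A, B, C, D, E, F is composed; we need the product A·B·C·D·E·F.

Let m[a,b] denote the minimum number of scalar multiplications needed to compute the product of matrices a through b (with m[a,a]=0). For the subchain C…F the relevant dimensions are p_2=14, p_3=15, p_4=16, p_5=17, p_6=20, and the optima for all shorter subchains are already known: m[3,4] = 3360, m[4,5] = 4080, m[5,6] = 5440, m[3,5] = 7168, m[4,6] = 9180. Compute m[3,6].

m[3,6] = min over k∈[3,5] of m[3,k]+m[k+1,6]+p_{2}·p_k·p_{6}.
k=3: 0 + 9180 + 14·15·20 = 13380; k=4: 3360 + 5440 + 14·16·20 = 13280; k=5: 7168 + 0 + 14·17·20 = 11928.
Minimum: 11928 at k=5.

11928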